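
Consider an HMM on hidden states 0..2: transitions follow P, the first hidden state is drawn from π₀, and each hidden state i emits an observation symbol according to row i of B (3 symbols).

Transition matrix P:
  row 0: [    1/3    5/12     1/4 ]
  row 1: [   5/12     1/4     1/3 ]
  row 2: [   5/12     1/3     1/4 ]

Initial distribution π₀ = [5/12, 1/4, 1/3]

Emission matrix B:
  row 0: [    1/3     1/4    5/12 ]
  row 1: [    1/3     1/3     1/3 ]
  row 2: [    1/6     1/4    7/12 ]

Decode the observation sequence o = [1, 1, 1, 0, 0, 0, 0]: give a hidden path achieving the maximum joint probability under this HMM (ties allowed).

t=0: δ = [1.042e-01, 8.333e-02, 8.333e-02]  (obs o_0=1)
t=1: δ = [8.681e-03, 1.447e-02, 6.944e-03]  ψ = [0, 0, 1]  (obs o_1=1)
t=2: δ = [1.507e-03, 1.206e-03, 1.206e-03]  ψ = [1, 0, 1]  (obs o_2=1)
t=3: δ = [1.674e-04, 2.093e-04, 6.698e-05]  ψ = [0, 0, 1]  (obs o_3=0)
t=4: δ = [2.907e-05, 2.326e-05, 1.163e-05]  ψ = [1, 0, 1]  (obs o_4=0)
t=5: δ = [3.230e-06, 4.038e-06, 1.292e-06]  ψ = [0, 0, 1]  (obs o_5=0)
t=6: δ = [5.608e-07, 4.486e-07, 2.243e-07]  ψ = [1, 0, 1]  (obs o_6=0)
backtrack: best end state = 0; path = [0, 1, 0, 1, 0, 1, 0]

path = [0, 1, 0, 1, 0, 1, 0]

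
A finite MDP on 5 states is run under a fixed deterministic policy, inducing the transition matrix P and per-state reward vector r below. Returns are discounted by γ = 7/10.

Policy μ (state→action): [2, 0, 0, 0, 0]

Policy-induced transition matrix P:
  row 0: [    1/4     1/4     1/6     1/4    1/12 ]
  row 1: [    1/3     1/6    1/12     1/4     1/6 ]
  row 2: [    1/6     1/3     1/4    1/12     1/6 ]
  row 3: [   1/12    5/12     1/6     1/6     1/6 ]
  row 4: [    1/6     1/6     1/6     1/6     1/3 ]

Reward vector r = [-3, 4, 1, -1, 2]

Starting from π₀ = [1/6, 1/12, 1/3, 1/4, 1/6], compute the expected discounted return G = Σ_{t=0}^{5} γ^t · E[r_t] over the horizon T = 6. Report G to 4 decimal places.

G = 1.8756

t=0: π = [0.1667, 0.0833, 0.3333, 0.2500, 0.1667], E[r] = 0.2500, γ^t·E[r] = 0.250000, running G = 0.250000
t=1: π = [0.1736, 0.2986, 0.1875, 0.1597, 0.1806], E[r] = 1.0625, γ^t·E[r] = 0.743750, running G = 0.993750
t=2: π = [0.2176, 0.2523, 0.1574, 0.1904, 0.1823], E[r] = 0.6881, γ^t·E[r] = 0.337159, running G = 1.330909
t=3: π = [0.2110, 0.2586, 0.1588, 0.1927, 0.1789], E[r] = 0.7255, γ^t·E[r] = 0.248830, running G = 1.579739
t=4: π = [0.2113, 0.2589, 0.1583, 0.1926, 0.1789], E[r] = 0.7252, γ^t·E[r] = 0.174129, running G = 1.753868
t=5: π = [0.2114, 0.2588, 0.1583, 0.1927, 0.1789], E[r] = 0.7245, γ^t·E[r] = 0.121766, running G = 1.875634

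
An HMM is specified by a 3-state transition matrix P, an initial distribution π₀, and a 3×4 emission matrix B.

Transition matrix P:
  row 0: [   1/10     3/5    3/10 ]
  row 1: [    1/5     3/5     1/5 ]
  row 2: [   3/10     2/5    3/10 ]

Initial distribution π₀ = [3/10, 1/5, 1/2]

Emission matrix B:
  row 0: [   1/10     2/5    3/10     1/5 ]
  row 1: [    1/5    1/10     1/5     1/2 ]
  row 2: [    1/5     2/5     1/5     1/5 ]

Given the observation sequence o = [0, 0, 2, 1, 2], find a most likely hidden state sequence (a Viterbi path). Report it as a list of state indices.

t=0: δ = [3.000e-02, 4.000e-02, 1.000e-01]  (obs o_0=0)
t=1: δ = [3.000e-03, 8.000e-03, 6.000e-03]  ψ = [2, 2, 2]  (obs o_1=0)
t=2: δ = [5.400e-04, 9.600e-04, 3.600e-04]  ψ = [2, 1, 2]  (obs o_2=2)
t=3: δ = [7.680e-05, 5.760e-05, 7.680e-05]  ψ = [1, 1, 1]  (obs o_3=1)
t=4: δ = [6.912e-06, 9.216e-06, 4.608e-06]  ψ = [2, 0, 0]  (obs o_4=2)
backtrack: best end state = 1; path = [2, 1, 1, 0, 1]

path = [2, 1, 1, 0, 1]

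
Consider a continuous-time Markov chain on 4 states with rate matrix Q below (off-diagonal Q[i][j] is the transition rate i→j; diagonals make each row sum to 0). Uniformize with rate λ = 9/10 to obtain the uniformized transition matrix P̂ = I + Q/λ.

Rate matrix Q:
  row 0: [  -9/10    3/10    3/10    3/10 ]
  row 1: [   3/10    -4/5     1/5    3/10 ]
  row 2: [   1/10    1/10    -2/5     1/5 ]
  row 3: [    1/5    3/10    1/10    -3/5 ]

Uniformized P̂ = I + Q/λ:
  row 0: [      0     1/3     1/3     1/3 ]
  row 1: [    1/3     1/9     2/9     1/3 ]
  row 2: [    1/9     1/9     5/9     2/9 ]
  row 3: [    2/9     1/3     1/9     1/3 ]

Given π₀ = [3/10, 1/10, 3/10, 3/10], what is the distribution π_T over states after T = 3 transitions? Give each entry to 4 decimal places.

t=0: π = [0.3000, 0.1000, 0.3000, 0.3000]
t=1: π = [0.1333, 0.2444, 0.3222, 0.3000]
t=2: π = [0.1840, 0.2074, 0.3111, 0.2975]
t=3: π = [0.1698, 0.2181, 0.3133, 0.2988]

π = [0.1698, 0.2181, 0.3133, 0.2988]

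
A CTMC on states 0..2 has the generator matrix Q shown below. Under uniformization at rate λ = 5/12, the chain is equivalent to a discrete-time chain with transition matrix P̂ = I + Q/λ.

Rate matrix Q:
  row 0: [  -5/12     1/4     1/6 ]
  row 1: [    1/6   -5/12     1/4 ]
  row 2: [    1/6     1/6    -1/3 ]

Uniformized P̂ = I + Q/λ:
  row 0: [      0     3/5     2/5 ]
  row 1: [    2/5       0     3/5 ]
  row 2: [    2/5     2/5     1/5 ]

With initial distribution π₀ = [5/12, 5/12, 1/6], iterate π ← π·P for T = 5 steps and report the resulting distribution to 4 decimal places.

π = [0.2844, 0.3290, 0.3867]

t=0: π = [0.4167, 0.4167, 0.1667]
t=1: π = [0.2333, 0.3167, 0.4500]
t=2: π = [0.3067, 0.3200, 0.3733]
t=3: π = [0.2773, 0.3333, 0.3893]
t=4: π = [0.2891, 0.3221, 0.3888]
t=5: π = [0.2844, 0.3290, 0.3867]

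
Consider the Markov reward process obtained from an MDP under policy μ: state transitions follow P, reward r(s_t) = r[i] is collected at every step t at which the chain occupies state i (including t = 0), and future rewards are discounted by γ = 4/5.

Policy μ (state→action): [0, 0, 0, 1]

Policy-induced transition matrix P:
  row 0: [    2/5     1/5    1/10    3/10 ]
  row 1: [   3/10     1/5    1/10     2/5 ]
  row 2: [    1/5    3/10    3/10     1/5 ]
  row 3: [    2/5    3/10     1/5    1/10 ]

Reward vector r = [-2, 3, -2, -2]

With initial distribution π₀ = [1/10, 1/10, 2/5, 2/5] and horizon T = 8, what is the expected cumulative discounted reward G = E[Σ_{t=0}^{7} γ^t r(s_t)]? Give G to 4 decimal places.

G = -3.8492

t=0: π = [0.1000, 0.1000, 0.4000, 0.4000], E[r] = -1.5000, γ^t·E[r] = -1.500000, running G = -1.500000
t=1: π = [0.3100, 0.2800, 0.2200, 0.1900], E[r] = -0.6000, γ^t·E[r] = -0.480000, running G = -1.980000
t=2: π = [0.3280, 0.2410, 0.1630, 0.2680], E[r] = -0.7950, γ^t·E[r] = -0.508800, running G = -2.488800
t=3: π = [0.3433, 0.2431, 0.1594, 0.2542], E[r] = -0.7845, γ^t·E[r] = -0.401664, running G = -2.890464
t=4: π = [0.3438, 0.2414, 0.1573, 0.2575], E[r] = -0.7932, γ^t·E[r] = -0.324895, running G = -3.215359
t=5: π = [0.3444, 0.2415, 0.1572, 0.2569], E[r] = -0.7926, γ^t·E[r] = -0.259714, running G = -3.475073
t=6: π = [0.3444, 0.2414, 0.1571, 0.2570], E[r] = -0.7929, γ^t·E[r] = -0.207865, running G = -3.682938
t=7: π = [0.3444, 0.2414, 0.1571, 0.2570], E[r] = -0.7929, γ^t·E[r] = -0.166285, running G = -3.849224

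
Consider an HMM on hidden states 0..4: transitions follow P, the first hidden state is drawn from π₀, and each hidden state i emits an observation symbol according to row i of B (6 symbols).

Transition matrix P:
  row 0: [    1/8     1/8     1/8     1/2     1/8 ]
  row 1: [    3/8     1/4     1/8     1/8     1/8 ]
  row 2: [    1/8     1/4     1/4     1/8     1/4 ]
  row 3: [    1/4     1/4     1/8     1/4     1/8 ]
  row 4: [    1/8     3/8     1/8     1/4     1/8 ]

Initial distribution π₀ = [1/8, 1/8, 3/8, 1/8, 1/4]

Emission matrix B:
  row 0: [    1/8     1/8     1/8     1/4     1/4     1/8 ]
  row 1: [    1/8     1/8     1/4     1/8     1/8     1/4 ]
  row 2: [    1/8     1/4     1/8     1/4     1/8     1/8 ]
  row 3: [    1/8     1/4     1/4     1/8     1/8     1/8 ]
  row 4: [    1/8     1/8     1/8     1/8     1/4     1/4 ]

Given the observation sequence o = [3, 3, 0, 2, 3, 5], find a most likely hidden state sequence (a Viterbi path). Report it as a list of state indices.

path = [2, 2, 4, 1, 0, 3]

t=0: δ = [3.125e-02, 1.562e-02, 9.375e-02, 1.562e-02, 3.125e-02]  (obs o_0=3)
t=1: δ = [2.930e-03, 2.930e-03, 5.859e-03, 1.953e-03, 2.930e-03]  ψ = [2, 2, 2, 0, 2]  (obs o_1=3)
t=2: δ = [1.373e-04, 1.831e-04, 1.831e-04, 1.831e-04, 1.831e-04]  ψ = [1, 2, 2, 0, 2]  (obs o_2=0)
t=3: δ = [8.583e-06, 1.717e-05, 5.722e-06, 1.717e-05, 5.722e-06]  ψ = [1, 4, 2, 0, 2]  (obs o_3=2)
t=4: δ = [1.609e-06, 5.364e-07, 5.364e-07, 5.364e-07, 2.682e-07]  ψ = [1, 1, 1, 0, 1]  (obs o_4=3)
t=5: δ = [2.515e-08, 5.029e-08, 2.515e-08, 1.006e-07, 5.029e-08]  ψ = [0, 0, 0, 0, 0]  (obs o_5=5)
backtrack: best end state = 3; path = [2, 2, 4, 1, 0, 3]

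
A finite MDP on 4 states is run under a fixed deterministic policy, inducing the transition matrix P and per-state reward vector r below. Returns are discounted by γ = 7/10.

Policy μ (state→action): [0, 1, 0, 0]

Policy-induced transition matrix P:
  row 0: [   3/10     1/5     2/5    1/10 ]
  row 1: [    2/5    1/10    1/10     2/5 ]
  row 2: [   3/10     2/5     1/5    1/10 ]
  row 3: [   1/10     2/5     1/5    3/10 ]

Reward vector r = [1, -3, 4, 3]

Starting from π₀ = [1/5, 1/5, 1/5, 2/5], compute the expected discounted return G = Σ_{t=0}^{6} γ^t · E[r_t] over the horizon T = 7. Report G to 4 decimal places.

G = 3.7272

t=0: π = [0.2000, 0.2000, 0.2000, 0.4000], E[r] = 1.6000, γ^t·E[r] = 1.600000, running G = 1.600000
t=1: π = [0.2400, 0.3000, 0.2200, 0.2400], E[r] = 0.9400, γ^t·E[r] = 0.658000, running G = 2.258000
t=2: π = [0.2820, 0.2620, 0.2180, 0.2380], E[r] = 1.0820, γ^t·E[r] = 0.530180, running G = 2.788180
t=3: π = [0.2786, 0.2650, 0.2302, 0.2262], E[r] = 1.0830, γ^t·E[r] = 0.371469, running G = 3.159649
t=4: π = [0.2813, 0.2648, 0.2292, 0.2247], E[r] = 1.0780, γ^t·E[r] = 0.258833, running G = 3.418482
t=5: π = [0.2815, 0.2643, 0.2298, 0.2244], E[r] = 1.0808, γ^t·E[r] = 0.181655, running G = 3.600137
t=6: π = [0.2816, 0.2644, 0.2299, 0.2242], E[r] = 1.0804, γ^t·E[r] = 0.127104, running G = 3.727241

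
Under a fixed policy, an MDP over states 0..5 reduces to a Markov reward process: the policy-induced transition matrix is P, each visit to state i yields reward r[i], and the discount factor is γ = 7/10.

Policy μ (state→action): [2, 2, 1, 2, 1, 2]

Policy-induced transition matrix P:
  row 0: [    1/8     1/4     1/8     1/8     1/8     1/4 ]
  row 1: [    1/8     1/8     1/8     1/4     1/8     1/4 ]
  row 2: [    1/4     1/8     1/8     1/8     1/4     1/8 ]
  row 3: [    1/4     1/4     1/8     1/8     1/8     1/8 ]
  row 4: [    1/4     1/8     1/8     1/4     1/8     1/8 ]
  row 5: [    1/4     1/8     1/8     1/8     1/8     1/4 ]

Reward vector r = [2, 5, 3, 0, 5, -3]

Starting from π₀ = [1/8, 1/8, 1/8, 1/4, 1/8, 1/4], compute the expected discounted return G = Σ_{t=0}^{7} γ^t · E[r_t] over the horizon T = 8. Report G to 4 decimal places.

t=0: π = [0.1250, 0.1250, 0.1250, 0.2500, 0.1250, 0.2500], E[r] = 1.1250, γ^t·E[r] = 1.125000, running G = 1.125000
t=1: π = [0.2188, 0.1719, 0.1250, 0.1563, 0.1406, 0.1875], E[r] = 1.8125, γ^t·E[r] = 1.268750, running G = 2.393750
t=2: π = [0.2012, 0.1719, 0.1250, 0.1641, 0.1406, 0.1973], E[r] = 1.7480, γ^t·E[r] = 0.856543, running G = 3.250293
t=3: π = [0.2034, 0.1707, 0.1250, 0.1641, 0.1406, 0.1963], E[r] = 1.7493, γ^t·E[r] = 0.599999, running G = 3.850292
t=4: π = [0.2032, 0.1709, 0.1250, 0.1639, 0.1406, 0.1963], E[r] = 1.7504, γ^t·E[r] = 0.420270, running G = 4.270562
t=5: π = [0.2032, 0.1709, 0.1250, 0.1639, 0.1406, 0.1963], E[r] = 1.7501, γ^t·E[r] = 0.294144, running G = 4.564706
t=6: π = [0.2032, 0.1709, 0.1250, 0.1639, 0.1406, 0.1963], E[r] = 1.7502, γ^t·E[r] = 0.205905, running G = 4.770612
t=7: π = [0.2032, 0.1709, 0.1250, 0.1639, 0.1406, 0.1963], E[r] = 1.7502, γ^t·E[r] = 0.144133, running G = 4.914745

G = 4.9147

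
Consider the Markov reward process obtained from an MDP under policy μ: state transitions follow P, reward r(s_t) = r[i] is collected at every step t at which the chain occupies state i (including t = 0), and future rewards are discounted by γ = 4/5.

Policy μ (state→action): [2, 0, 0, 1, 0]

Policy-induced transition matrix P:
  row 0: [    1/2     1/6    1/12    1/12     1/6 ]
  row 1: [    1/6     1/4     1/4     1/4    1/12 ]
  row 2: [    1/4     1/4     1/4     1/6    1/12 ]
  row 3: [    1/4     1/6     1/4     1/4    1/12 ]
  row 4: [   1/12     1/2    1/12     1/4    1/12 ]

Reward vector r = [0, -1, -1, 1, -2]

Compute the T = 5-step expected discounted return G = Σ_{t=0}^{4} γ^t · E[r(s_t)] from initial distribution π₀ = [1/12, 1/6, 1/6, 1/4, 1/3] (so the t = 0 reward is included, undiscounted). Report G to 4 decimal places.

t=0: π = [0.0833, 0.1667, 0.1667, 0.2500, 0.3333], E[r] = -0.7500, γ^t·E[r] = -0.750000, running G = -0.750000
t=1: π = [0.2014, 0.3056, 0.1806, 0.2222, 0.0903], E[r] = -0.4444, γ^t·E[r] = -0.355556, running G = -1.105556
t=2: π = [0.2598, 0.2373, 0.2014, 0.2014, 0.1001], E[r] = -0.4375, γ^t·E[r] = -0.280000, running G = -1.385556
t=3: π = [0.2785, 0.2366, 0.1900, 0.1899, 0.1050], E[r] = -0.4467, γ^t·E[r] = -0.228691, running G = -1.614247
t=4: π = [0.2824, 0.2372, 0.1861, 0.1877, 0.1065], E[r] = -0.4486, γ^t·E[r] = -0.183760, running G = -1.798007

G = -1.7980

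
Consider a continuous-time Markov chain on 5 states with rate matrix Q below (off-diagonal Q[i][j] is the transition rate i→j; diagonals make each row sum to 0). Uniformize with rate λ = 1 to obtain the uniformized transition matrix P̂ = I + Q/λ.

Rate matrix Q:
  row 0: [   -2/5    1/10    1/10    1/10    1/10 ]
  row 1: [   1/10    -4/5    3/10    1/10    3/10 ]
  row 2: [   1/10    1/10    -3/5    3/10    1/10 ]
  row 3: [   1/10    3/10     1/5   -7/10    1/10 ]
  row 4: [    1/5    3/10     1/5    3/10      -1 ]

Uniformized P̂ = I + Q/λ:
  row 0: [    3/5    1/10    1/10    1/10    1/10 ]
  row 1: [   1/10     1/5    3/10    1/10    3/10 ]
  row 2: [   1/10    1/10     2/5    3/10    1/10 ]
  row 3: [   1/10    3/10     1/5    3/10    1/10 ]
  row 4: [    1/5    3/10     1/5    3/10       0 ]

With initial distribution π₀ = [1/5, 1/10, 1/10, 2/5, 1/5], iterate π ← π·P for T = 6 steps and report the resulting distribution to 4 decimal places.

t=0: π = [0.2000, 0.1000, 0.1000, 0.4000, 0.2000]
t=1: π = [0.2200, 0.2300, 0.2100, 0.2400, 0.1000]
t=2: π = [0.2200, 0.1910, 0.2430, 0.2100, 0.1360]
t=3: π = [0.2236, 0.1883, 0.2457, 0.2178, 0.1246]
t=4: π = [0.2243, 0.1873, 0.2456, 0.2176, 0.1252]
t=5: π = [0.2247, 0.1873, 0.2454, 0.2177, 0.1249]
t=6: π = [0.2248, 0.1873, 0.2453, 0.2176, 0.1250]

π = [0.2248, 0.1873, 0.2453, 0.2176, 0.1250]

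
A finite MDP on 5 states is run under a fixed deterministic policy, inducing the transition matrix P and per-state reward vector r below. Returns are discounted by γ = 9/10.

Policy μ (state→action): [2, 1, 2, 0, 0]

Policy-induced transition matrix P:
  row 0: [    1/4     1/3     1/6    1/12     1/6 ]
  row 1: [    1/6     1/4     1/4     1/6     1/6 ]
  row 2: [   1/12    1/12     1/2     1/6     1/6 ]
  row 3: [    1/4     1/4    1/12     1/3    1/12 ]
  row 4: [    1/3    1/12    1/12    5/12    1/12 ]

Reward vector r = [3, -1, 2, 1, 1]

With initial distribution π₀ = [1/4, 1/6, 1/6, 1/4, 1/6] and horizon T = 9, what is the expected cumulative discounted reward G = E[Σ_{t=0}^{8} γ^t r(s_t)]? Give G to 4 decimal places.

G = 7.6114

t=0: π = [0.2500, 0.1667, 0.1667, 0.2500, 0.1667], E[r] = 1.3333, γ^t·E[r] = 1.333333, running G = 1.333333
t=1: π = [0.2222, 0.2153, 0.2014, 0.2292, 0.1319], E[r] = 1.2153, γ^t·E[r] = 1.093750, running G = 2.427083
t=2: π = [0.2095, 0.2130, 0.2216, 0.2193, 0.1366], E[r] = 1.2147, γ^t·E[r] = 0.983906, running G = 3.410990
t=3: π = [0.2067, 0.2078, 0.2286, 0.2199, 0.1370], E[r] = 1.2265, γ^t·E[r] = 0.894129, running G = 4.305118
t=4: π = [0.2060, 0.2063, 0.2304, 0.2203, 0.1369], E[r] = 1.2299, γ^t·E[r] = 0.806923, running G = 5.112041
t=5: π = [0.2058, 0.2059, 0.2309, 0.2205, 0.1369], E[r] = 1.2306, γ^t·E[r] = 0.726686, running G = 5.838727
t=6: π = [0.2058, 0.2059, 0.2310, 0.2205, 0.1369], E[r] = 1.2308, γ^t·E[r] = 0.654118, running G = 6.492845
t=7: π = [0.2058, 0.2058, 0.2310, 0.2205, 0.1369], E[r] = 1.2309, γ^t·E[r] = 0.588729, running G = 7.081575
t=8: π = [0.2057, 0.2058, 0.2311, 0.2205, 0.1369], E[r] = 1.2309, γ^t·E[r] = 0.529862, running G = 7.611436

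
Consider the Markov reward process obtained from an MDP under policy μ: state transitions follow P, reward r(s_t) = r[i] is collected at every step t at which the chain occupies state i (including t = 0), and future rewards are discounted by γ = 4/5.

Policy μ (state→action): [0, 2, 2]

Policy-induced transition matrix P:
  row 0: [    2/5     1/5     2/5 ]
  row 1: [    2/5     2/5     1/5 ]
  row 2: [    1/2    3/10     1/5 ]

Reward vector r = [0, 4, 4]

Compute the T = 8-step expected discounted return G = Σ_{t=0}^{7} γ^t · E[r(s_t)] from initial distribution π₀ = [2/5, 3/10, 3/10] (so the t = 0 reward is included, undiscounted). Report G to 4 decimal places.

t=0: π = [0.4000, 0.3000, 0.3000], E[r] = 2.4000, γ^t·E[r] = 2.400000, running G = 2.400000
t=1: π = [0.4300, 0.2900, 0.2800], E[r] = 2.2800, γ^t·E[r] = 1.824000, running G = 4.224000
t=2: π = [0.4280, 0.2860, 0.2860], E[r] = 2.2880, γ^t·E[r] = 1.464320, running G = 5.688320
t=3: π = [0.4286, 0.2858, 0.2856], E[r] = 2.2856, γ^t·E[r] = 1.170227, running G = 6.858547
t=4: π = [0.4286, 0.2857, 0.2857], E[r] = 2.2858, γ^t·E[r] = 0.936247, running G = 7.794794
t=5: π = [0.4286, 0.2857, 0.2857], E[r] = 2.2857, γ^t·E[r] = 0.748982, running G = 8.543777
t=6: π = [0.4286, 0.2857, 0.2857], E[r] = 2.2857, γ^t·E[r] = 0.599187, running G = 9.142963
t=7: π = [0.4286, 0.2857, 0.2857], E[r] = 2.2857, γ^t·E[r] = 0.479349, running G = 9.622312

G = 9.6223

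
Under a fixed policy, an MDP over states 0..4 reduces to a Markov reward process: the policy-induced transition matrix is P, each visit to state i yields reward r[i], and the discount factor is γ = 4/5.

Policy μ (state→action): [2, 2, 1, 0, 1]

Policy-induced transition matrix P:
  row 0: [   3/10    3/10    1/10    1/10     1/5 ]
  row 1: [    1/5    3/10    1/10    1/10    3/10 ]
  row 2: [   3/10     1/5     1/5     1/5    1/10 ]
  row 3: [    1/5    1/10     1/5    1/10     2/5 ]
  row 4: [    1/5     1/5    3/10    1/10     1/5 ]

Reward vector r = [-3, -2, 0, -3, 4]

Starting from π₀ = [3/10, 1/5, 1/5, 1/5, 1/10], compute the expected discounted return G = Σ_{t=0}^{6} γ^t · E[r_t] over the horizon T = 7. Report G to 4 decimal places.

G = -3.3394

t=0: π = [0.3000, 0.2000, 0.2000, 0.2000, 0.1000], E[r] = -1.5000, γ^t·E[r] = -1.500000, running G = -1.500000
t=1: π = [0.2500, 0.2300, 0.1600, 0.1200, 0.2400], E[r] = -0.6100, γ^t·E[r] = -0.488000, running G = -1.988000
t=2: π = [0.2410, 0.2360, 0.1760, 0.1160, 0.2310], E[r] = -0.6190, γ^t·E[r] = -0.396160, running G = -2.384160
t=3: π = [0.2417, 0.2361, 0.1754, 0.1176, 0.2292], E[r] = -0.6333, γ^t·E[r] = -0.324250, running G = -2.708410
t=4: π = [0.2417, 0.2360, 0.1751, 0.1175, 0.2296], E[r] = -0.6314, γ^t·E[r] = -0.258634, running G = -2.967043
t=5: π = [0.2417, 0.2360, 0.1752, 0.1175, 0.2296], E[r] = -0.6313, γ^t·E[r] = -0.206848, running G = -3.173892
t=6: π = [0.2417, 0.2360, 0.1752, 0.1175, 0.2296], E[r] = -0.6313, γ^t·E[r] = -0.165494, running G = -3.339386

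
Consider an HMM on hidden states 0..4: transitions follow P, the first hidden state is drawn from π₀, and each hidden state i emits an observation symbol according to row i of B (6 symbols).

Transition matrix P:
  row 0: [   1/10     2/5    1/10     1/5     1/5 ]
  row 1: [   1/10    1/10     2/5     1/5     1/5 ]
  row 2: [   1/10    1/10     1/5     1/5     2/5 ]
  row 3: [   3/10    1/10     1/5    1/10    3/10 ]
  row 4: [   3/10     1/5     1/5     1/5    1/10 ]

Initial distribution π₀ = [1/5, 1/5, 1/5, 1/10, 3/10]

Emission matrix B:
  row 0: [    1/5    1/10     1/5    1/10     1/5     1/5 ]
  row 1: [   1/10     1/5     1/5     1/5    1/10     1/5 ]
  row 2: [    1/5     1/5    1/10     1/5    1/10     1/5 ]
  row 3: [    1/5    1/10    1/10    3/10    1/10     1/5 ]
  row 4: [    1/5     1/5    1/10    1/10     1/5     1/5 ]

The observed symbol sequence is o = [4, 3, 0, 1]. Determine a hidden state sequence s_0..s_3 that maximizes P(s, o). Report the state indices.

t=0: δ = [4.000e-02, 2.000e-02, 2.000e-02, 1.000e-02, 6.000e-02]  (obs o_0=4)
t=1: δ = [1.800e-03, 3.200e-03, 2.400e-03, 3.600e-03, 8.000e-04]  ψ = [4, 0, 4, 4, 0]  (obs o_1=3)
t=2: δ = [2.160e-04, 7.200e-05, 2.560e-04, 1.280e-04, 2.160e-04]  ψ = [3, 0, 1, 1, 3]  (obs o_2=0)
t=3: δ = [6.480e-06, 1.728e-05, 1.024e-05, 5.120e-06, 2.048e-05]  ψ = [4, 0, 2, 2, 2]  (obs o_3=1)
backtrack: best end state = 4; path = [0, 1, 2, 4]

path = [0, 1, 2, 4]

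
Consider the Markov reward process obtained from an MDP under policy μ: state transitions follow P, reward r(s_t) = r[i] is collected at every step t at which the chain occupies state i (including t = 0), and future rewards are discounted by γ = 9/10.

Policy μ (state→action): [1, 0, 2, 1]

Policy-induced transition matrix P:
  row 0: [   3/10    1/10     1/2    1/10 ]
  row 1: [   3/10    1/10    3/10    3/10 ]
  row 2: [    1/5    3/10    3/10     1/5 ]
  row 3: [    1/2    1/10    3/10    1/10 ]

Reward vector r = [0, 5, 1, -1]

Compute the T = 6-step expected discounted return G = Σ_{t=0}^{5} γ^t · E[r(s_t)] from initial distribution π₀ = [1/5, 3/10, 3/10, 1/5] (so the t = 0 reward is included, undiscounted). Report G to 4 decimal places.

G = 5.3697

t=0: π = [0.2000, 0.3000, 0.3000, 0.2000], E[r] = 1.6000, γ^t·E[r] = 1.600000, running G = 1.600000
t=1: π = [0.3100, 0.1600, 0.3400, 0.1900], E[r] = 0.9500, γ^t·E[r] = 0.855000, running G = 2.455000
t=2: π = [0.3040, 0.1680, 0.3620, 0.1660], E[r] = 1.0360, γ^t·E[r] = 0.839160, running G = 3.294160
t=3: π = [0.2970, 0.1724, 0.3608, 0.1698], E[r] = 1.0530, γ^t·E[r] = 0.767637, running G = 4.061797
t=4: π = [0.2979, 0.1722, 0.3594, 0.1706], E[r] = 1.0496, γ^t·E[r] = 0.688669, running G = 4.750466
t=5: π = [0.2982, 0.1719, 0.3596, 0.1704], E[r] = 1.0486, γ^t·E[r] = 0.619190, running G = 5.369656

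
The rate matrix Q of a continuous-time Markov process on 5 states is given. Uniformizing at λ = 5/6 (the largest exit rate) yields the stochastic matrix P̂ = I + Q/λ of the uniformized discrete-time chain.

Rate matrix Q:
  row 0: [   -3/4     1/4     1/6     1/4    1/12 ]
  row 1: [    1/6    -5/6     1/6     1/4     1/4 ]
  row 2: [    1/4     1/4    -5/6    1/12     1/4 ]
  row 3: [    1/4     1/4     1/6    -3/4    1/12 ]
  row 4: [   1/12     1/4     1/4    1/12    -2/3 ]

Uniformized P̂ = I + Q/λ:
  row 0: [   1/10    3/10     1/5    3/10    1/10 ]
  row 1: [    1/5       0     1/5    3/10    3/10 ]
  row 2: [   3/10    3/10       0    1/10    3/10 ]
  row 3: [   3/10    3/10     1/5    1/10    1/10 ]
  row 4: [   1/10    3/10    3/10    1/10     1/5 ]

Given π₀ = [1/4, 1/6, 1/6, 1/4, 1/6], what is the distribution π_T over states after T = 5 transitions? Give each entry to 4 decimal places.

π = [0.1969, 0.2309, 0.1837, 0.1855, 0.2031]

t=0: π = [0.2500, 0.1667, 0.1667, 0.2500, 0.1667]
t=1: π = [0.2000, 0.2500, 0.1833, 0.1833, 0.1833]
t=2: π = [0.1983, 0.2250, 0.1817, 0.1900, 0.2050]
t=3: π = [0.1968, 0.2325, 0.1842, 0.1847, 0.2018]
t=4: π = [0.1970, 0.2303, 0.1834, 0.1859, 0.2035]
t=5: π = [0.1969, 0.2309, 0.1837, 0.1855, 0.2031]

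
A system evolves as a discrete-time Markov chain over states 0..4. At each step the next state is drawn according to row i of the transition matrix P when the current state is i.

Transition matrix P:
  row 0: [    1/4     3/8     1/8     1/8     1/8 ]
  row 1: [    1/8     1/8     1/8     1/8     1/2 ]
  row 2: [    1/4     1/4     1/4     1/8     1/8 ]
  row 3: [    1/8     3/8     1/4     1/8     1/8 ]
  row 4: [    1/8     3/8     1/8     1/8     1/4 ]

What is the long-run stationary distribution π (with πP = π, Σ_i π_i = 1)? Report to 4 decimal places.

Balance equations π_j = Σ_i π_i·P[i][j]:
  π_0 = 1/4·π_0 + 1/8·π_1 + 1/4·π_2 + 1/8·π_3 + 1/8·π_4
  π_1 = 3/8·π_0 + 1/8·π_1 + 1/4·π_2 + 3/8·π_3 + 3/8·π_4
  π_2 = 1/8·π_0 + 1/8·π_1 + 1/4·π_2 + 1/4·π_3 + 1/8·π_4
  π_3 = 1/8·π_0 + 1/8·π_1 + 1/8·π_2 + 1/8·π_3 + 1/8·π_4
  normalize: π_0 + π_1 + π_2 + π_3 + π_4 = 1
Solving the linear system gives exactly π = [65/392, 159/560, 9/56, 1/8, 1037/3920].

π = [0.1658, 0.2839, 0.1607, 0.1250, 0.2645]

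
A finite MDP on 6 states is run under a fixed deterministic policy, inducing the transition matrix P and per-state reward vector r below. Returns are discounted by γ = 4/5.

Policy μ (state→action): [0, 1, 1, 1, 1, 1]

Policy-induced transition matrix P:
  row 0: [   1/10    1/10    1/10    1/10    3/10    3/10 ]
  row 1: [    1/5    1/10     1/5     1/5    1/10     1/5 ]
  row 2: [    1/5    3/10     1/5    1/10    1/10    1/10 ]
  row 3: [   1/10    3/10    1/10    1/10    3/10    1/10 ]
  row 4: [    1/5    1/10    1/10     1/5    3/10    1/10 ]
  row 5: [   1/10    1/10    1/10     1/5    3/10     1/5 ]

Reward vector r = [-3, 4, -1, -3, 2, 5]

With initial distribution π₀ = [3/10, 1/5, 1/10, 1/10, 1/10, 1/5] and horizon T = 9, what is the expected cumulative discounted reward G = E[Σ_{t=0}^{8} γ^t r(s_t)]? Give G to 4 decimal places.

G = 3.7332

t=0: π = [0.3000, 0.2000, 0.1000, 0.1000, 0.1000, 0.2000], E[r] = 0.7000, γ^t·E[r] = 0.700000, running G = 0.700000
t=1: π = [0.1400, 0.1400, 0.1300, 0.1500, 0.2400, 0.2000], E[r] = 1.0400, γ^t·E[r] = 0.832000, running G = 1.532000
t=2: π = [0.1510, 0.1560, 0.1270, 0.1580, 0.2460, 0.1620], E[r] = 0.8720, γ^t·E[r] = 0.558080, running G = 2.090080
t=3: π = [0.1529, 0.1570, 0.1283, 0.1564, 0.2434, 0.1620], E[r] = 0.8686, γ^t·E[r] = 0.444723, running G = 2.534803
t=4: π = [0.1529, 0.1569, 0.1285, 0.1562, 0.2429, 0.1625], E[r] = 0.8702, γ^t·E[r] = 0.356426, running G = 2.891229
t=5: π = [0.1528, 0.1570, 0.1285, 0.1562, 0.2429, 0.1625], E[r] = 0.8704, γ^t·E[r] = 0.285223, running G = 3.176451
t=6: π = [0.1528, 0.1570, 0.1286, 0.1562, 0.2429, 0.1625], E[r] = 0.8704, γ^t·E[r] = 0.228175, running G = 3.404626
t=7: π = [0.1528, 0.1570, 0.1286, 0.1562, 0.2429, 0.1625], E[r] = 0.8704, γ^t·E[r] = 0.182540, running G = 3.587166
t=8: π = [0.1528, 0.1570, 0.1286, 0.1562, 0.2429, 0.1625], E[r] = 0.8704, γ^t·E[r] = 0.146032, running G = 3.733199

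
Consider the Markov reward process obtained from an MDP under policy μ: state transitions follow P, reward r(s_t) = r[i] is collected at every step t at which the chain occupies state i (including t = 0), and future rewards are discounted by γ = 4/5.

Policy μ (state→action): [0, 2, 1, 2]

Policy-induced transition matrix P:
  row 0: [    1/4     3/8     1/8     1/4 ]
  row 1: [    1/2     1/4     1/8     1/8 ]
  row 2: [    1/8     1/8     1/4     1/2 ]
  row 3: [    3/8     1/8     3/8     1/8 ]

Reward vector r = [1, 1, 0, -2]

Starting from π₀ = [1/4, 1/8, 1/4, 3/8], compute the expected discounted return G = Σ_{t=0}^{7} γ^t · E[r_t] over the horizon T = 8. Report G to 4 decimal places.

G = -0.2747

t=0: π = [0.2500, 0.1250, 0.2500, 0.3750], E[r] = -0.3750, γ^t·E[r] = -0.375000, running G = -0.375000
t=1: π = [0.2969, 0.2031, 0.2500, 0.2500], E[r] = 0.0000, γ^t·E[r] = 0.000000, running G = -0.375000
t=2: π = [0.3008, 0.2246, 0.2188, 0.2559], E[r] = 0.0137, γ^t·E[r] = 0.008750, running G = -0.366250
t=3: π = [0.3108, 0.2283, 0.2163, 0.2446], E[r] = 0.0498, γ^t·E[r] = 0.025500, running G = -0.340750
t=4: π = [0.3106, 0.2312, 0.2132, 0.2450], E[r] = 0.0519, γ^t·E[r] = 0.021263, running G = -0.319488
t=5: π = [0.3118, 0.2316, 0.2129, 0.2438], E[r] = 0.0558, γ^t·E[r] = 0.018280, running G = -0.301208
t=6: π = [0.3117, 0.2319, 0.2126, 0.2438], E[r] = 0.0560, γ^t·E[r] = 0.014687, running G = -0.286521
t=7: π = [0.3119, 0.2319, 0.2125, 0.2437], E[r] = 0.0564, γ^t·E[r] = 0.011838, running G = -0.274682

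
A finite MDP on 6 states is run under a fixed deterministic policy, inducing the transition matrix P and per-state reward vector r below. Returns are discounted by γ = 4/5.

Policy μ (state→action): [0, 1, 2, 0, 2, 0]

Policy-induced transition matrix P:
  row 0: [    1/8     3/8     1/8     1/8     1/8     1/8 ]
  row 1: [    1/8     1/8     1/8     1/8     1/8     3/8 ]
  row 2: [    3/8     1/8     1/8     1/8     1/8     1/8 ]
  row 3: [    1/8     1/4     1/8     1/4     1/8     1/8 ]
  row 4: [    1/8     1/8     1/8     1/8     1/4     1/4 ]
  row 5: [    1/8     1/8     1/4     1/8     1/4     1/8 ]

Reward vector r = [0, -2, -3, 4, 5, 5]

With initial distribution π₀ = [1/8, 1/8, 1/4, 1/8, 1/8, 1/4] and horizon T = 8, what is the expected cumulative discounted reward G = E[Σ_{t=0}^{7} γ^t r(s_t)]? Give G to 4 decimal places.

G = 6.2384

t=0: π = [0.1250, 0.1250, 0.2500, 0.1250, 0.1250, 0.2500], E[r] = 1.3750, γ^t·E[r] = 1.375000, running G = 1.375000
t=1: π = [0.1875, 0.1719, 0.1563, 0.1406, 0.1719, 0.1719], E[r] = 1.4688, γ^t·E[r] = 1.175000, running G = 2.550000
t=2: π = [0.1641, 0.1895, 0.1465, 0.1426, 0.1680, 0.1895], E[r] = 1.5391, γ^t·E[r] = 0.985000, running G = 3.535000
t=3: π = [0.1616, 0.1838, 0.1487, 0.1428, 0.1697, 0.1934], E[r] = 1.5728, γ^t·E[r] = 0.805250, running G = 4.340250
t=4: π = [0.1622, 0.1833, 0.1492, 0.1429, 0.1704, 0.1922], E[r] = 1.5701, γ^t·E[r] = 0.643125, running G = 4.983375
t=5: π = [0.1623, 0.1834, 0.1490, 0.1429, 0.1703, 0.1921], E[r] = 1.5697, γ^t·E[r] = 0.514365, running G = 5.497740
t=6: π = [0.1623, 0.1834, 0.1490, 0.1429, 0.1703, 0.1921], E[r] = 1.5697, γ^t·E[r] = 0.411499, running G = 5.909239
t=7: π = [0.1623, 0.1834, 0.1490, 0.1429, 0.1703, 0.1921], E[r] = 1.5698, γ^t·E[r] = 0.329209, running G = 6.238447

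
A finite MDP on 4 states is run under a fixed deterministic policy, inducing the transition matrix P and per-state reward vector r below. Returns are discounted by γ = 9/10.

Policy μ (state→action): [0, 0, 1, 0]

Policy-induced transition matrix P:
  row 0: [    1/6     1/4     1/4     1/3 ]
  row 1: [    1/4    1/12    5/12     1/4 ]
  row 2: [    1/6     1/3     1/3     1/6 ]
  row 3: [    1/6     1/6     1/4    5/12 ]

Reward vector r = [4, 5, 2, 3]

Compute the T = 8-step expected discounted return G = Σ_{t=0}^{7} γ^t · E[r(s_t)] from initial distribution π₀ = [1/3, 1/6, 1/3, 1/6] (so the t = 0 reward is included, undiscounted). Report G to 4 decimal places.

G = 18.8837

t=0: π = [0.3333, 0.1667, 0.3333, 0.1667], E[r] = 3.3333, γ^t·E[r] = 3.333333, running G = 3.333333
t=1: π = [0.1806, 0.2361, 0.3056, 0.2778], E[r] = 3.3472, γ^t·E[r] = 3.012500, running G = 6.345833
t=2: π = [0.1863, 0.2130, 0.3148, 0.2859], E[r] = 3.2975, γ^t·E[r] = 2.670938, running G = 9.016771
t=3: π = [0.1844, 0.2169, 0.3117, 0.2869], E[r] = 3.3065, γ^t·E[r] = 2.410453, running G = 11.427224
t=4: π = [0.1847, 0.2159, 0.3121, 0.2872], E[r] = 3.3044, γ^t·E[r] = 2.168042, running G = 13.595266
t=5: π = [0.1847, 0.2161, 0.3120, 0.2873], E[r] = 3.3048, γ^t·E[r] = 1.951478, running G = 15.546744
t=6: π = [0.1847, 0.2160, 0.3120, 0.2873], E[r] = 3.3048, γ^t·E[r] = 1.756281, running G = 17.303025
t=7: π = [0.1847, 0.2161, 0.3120, 0.2873], E[r] = 3.3048, γ^t·E[r] = 1.580662, running G = 18.883687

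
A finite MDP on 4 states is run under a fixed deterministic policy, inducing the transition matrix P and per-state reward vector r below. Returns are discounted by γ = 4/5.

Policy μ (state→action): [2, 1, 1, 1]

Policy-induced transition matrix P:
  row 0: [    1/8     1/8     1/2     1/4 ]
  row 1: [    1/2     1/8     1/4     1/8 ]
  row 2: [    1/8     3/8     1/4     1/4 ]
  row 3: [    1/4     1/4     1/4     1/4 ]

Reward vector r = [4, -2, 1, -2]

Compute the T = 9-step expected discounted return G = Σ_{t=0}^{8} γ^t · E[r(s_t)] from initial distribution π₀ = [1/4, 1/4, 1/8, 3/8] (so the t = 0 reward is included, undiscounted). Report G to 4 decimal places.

t=0: π = [0.2500, 0.2500, 0.1250, 0.3750], E[r] = -0.1250, γ^t·E[r] = -0.125000, running G = -0.125000
t=1: π = [0.2656, 0.2031, 0.3125, 0.2188], E[r] = 0.5313, γ^t·E[r] = 0.425000, running G = 0.300000
t=2: π = [0.2285, 0.2305, 0.3164, 0.2246], E[r] = 0.3203, γ^t·E[r] = 0.205000, running G = 0.505000
t=3: π = [0.2395, 0.2322, 0.3071, 0.2212], E[r] = 0.3584, γ^t·E[r] = 0.183500, running G = 0.688500
t=4: π = [0.2397, 0.2294, 0.3099, 0.2210], E[r] = 0.3679, γ^t·E[r] = 0.150700, running G = 0.839200
t=5: π = [0.2387, 0.2301, 0.3099, 0.2213], E[r] = 0.3617, γ^t·E[r] = 0.118535, running G = 0.957735
t=6: π = [0.2389, 0.2301, 0.3097, 0.2212], E[r] = 0.3627, γ^t·E[r] = 0.095077, running G = 1.052812
t=7: π = [0.2390, 0.2301, 0.3097, 0.2212], E[r] = 0.3630, γ^t·E[r] = 0.076121, running G = 1.128933
t=8: π = [0.2389, 0.2301, 0.3097, 0.2212], E[r] = 0.3628, γ^t·E[r] = 0.060868, running G = 1.189801

G = 1.1898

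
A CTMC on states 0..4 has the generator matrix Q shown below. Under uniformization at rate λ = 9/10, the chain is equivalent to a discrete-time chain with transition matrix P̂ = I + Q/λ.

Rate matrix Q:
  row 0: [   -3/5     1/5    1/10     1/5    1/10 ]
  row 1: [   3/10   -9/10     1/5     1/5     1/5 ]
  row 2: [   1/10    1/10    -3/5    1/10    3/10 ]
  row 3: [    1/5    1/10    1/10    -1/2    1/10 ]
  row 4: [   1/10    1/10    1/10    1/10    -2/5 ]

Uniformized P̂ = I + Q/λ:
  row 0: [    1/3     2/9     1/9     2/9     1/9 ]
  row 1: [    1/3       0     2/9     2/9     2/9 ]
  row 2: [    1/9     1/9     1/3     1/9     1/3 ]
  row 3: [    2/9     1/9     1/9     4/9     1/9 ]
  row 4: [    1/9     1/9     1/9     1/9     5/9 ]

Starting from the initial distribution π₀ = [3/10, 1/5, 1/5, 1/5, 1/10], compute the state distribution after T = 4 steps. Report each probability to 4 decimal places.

π = [0.2105, 0.1213, 0.1605, 0.2235, 0.2842]

t=0: π = [0.3000, 0.2000, 0.2000, 0.2000, 0.1000]
t=1: π = [0.2444, 0.1222, 0.1778, 0.2333, 0.2222]
t=2: π = [0.2185, 0.1247, 0.1642, 0.2296, 0.2630]
t=3: π = [0.2129, 0.1215, 0.1615, 0.2258, 0.2783]
t=4: π = [0.2105, 0.1213, 0.1605, 0.2235, 0.2842]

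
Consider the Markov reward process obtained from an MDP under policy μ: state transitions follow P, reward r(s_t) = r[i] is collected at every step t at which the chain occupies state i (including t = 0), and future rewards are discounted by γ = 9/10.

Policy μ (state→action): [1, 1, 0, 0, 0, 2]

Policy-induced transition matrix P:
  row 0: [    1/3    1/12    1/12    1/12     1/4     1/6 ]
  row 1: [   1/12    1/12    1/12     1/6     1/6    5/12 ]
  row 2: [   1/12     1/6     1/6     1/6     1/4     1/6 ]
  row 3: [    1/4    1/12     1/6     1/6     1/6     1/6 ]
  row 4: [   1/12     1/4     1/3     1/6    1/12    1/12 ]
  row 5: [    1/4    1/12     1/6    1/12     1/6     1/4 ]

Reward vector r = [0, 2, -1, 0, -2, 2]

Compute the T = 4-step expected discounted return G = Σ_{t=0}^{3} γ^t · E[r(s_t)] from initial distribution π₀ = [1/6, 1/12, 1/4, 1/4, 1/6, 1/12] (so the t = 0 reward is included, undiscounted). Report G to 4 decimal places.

G = 0.0085

t=0: π = [0.1667, 0.0833, 0.2500, 0.2500, 0.1667, 0.0833], E[r] = -0.2500, γ^t·E[r] = -0.250000, running G = -0.250000
t=1: π = [0.1806, 0.1319, 0.1736, 0.1458, 0.1875, 0.1806], E[r] = 0.0764, γ^t·E[r] = 0.068750, running G = -0.181250
t=2: π = [0.1829, 0.1291, 0.1719, 0.1366, 0.1806, 0.1991], E[r] = 0.1233, γ^t·E[r] = 0.099844, running G = -0.081406
t=3: π = [0.1850, 0.1277, 0.1708, 0.1348, 0.1812, 0.2005], E[r] = 0.1233, γ^t·E[r] = 0.089895, running G = 0.008488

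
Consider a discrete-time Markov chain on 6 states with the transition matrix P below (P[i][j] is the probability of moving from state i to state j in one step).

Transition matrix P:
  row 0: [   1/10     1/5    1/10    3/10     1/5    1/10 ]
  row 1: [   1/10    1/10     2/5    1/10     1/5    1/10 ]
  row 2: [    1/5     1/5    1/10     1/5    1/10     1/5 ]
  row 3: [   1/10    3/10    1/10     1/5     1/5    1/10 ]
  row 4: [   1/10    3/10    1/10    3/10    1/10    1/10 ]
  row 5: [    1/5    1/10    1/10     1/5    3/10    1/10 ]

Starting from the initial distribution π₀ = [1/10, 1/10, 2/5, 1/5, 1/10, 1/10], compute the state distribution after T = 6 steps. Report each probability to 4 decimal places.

t=0: π = [0.1000, 0.1000, 0.4000, 0.2000, 0.1000, 0.1000]
t=1: π = [0.1500, 0.2100, 0.1300, 0.2100, 0.1600, 0.1400]
t=2: π = [0.1270, 0.2020, 0.1630, 0.2100, 0.1850, 0.1130]
t=3: π = [0.1276, 0.2080, 0.1606, 0.2110, 0.1765, 0.1163]
t=4: π = [0.1277, 0.2063, 0.1624, 0.2096, 0.1779, 0.1161]
t=5: π = [0.1278, 0.2065, 0.1619, 0.2099, 0.1776, 0.1162]
t=6: π = [0.1278, 0.2065, 0.1620, 0.2099, 0.1777, 0.1162]

π = [0.1278, 0.2065, 0.1620, 0.2099, 0.1777, 0.1162]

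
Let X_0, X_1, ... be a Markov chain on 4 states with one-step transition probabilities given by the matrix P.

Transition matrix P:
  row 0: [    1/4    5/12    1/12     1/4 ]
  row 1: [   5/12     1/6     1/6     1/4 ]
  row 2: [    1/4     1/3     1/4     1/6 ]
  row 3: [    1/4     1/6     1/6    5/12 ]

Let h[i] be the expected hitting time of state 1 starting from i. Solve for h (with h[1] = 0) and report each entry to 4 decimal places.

First-step conditioning: h[1] = 0; for i ≠ 1, h[i] = 1 + Σ_k P[i][k]·h[k].
  h[0] = 1 + 1/4·h[0] + 1/12·h[2] + 1/4·h[3]
  h[2] = 1 + 1/4·h[0] + 1/4·h[2] + 1/6·h[3]
  h[3] = 1 + 1/4·h[0] + 1/6·h[2] + 5/12·h[3]
Solving the 3×3 linear system over states ≠ 1 gives exactly h = [404/135, 0, 16/5, 176/45] (h[1] = 0 is the target).

h = [2.9926, 0.0000, 3.2000, 3.9111]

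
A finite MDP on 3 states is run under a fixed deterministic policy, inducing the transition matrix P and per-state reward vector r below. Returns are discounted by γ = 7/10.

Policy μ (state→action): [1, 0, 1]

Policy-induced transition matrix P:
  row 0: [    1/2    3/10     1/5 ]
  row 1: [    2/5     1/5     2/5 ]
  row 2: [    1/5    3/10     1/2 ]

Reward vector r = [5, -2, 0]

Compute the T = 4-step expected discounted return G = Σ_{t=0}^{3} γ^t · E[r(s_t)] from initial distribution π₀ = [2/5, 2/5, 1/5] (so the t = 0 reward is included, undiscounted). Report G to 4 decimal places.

t=0: π = [0.4000, 0.4000, 0.2000], E[r] = 1.2000, γ^t·E[r] = 1.200000, running G = 1.200000
t=1: π = [0.4000, 0.2600, 0.3400], E[r] = 1.4800, γ^t·E[r] = 1.036000, running G = 2.236000
t=2: π = [0.3720, 0.2740, 0.3540], E[r] = 1.3120, γ^t·E[r] = 0.642880, running G = 2.878880
t=3: π = [0.3664, 0.2726, 0.3610], E[r] = 1.2868, γ^t·E[r] = 0.441372, running G = 3.320252

G = 3.3203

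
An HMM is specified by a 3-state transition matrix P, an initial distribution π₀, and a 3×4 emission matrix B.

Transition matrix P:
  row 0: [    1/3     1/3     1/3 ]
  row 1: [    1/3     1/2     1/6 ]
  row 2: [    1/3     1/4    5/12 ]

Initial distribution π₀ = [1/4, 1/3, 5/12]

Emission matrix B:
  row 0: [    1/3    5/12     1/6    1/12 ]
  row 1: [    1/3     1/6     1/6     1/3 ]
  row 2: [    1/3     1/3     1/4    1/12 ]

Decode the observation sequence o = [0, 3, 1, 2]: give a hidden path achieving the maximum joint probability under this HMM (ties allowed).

t=0: δ = [8.333e-02, 1.111e-01, 1.389e-01]  (obs o_0=0)
t=1: δ = [3.858e-03, 1.852e-02, 4.823e-03]  ψ = [2, 1, 2]  (obs o_1=3)
t=2: δ = [2.572e-03, 1.543e-03, 1.029e-03]  ψ = [1, 1, 1]  (obs o_2=1)
t=3: δ = [1.429e-04, 1.429e-04, 2.143e-04]  ψ = [0, 0, 0]  (obs o_3=2)
backtrack: best end state = 2; path = [1, 1, 0, 2]

path = [1, 1, 0, 2]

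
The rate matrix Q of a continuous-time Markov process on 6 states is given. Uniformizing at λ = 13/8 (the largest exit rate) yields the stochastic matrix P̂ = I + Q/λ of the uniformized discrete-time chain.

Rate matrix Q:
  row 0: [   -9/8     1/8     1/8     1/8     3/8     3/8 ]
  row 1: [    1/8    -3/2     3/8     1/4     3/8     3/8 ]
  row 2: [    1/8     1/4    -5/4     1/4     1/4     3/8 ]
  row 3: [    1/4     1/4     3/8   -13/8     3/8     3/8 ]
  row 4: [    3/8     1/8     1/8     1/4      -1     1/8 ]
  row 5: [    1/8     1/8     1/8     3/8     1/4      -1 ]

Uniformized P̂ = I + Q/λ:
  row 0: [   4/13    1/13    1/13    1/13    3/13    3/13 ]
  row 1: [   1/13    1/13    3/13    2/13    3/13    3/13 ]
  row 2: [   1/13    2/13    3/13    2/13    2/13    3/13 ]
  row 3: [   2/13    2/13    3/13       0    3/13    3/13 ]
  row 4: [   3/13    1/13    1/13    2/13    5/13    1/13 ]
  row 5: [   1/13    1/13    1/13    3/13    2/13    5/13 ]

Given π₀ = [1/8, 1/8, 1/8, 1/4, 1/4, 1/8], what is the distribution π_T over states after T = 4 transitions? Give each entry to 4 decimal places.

t=0: π = [0.1250, 0.1250, 0.1250, 0.2500, 0.2500, 0.1250]
t=1: π = [0.1635, 0.1058, 0.1538, 0.1154, 0.2500, 0.2115]
t=2: π = [0.1620, 0.0976, 0.1346, 0.1398, 0.2411, 0.2249]
t=3: π = [0.1622, 0.0980, 0.1342, 0.1372, 0.2402, 0.2283]
t=4: π = [0.1619, 0.0978, 0.1337, 0.1378, 0.2398, 0.2289]

π = [0.1619, 0.0978, 0.1337, 0.1378, 0.2398, 0.2289]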